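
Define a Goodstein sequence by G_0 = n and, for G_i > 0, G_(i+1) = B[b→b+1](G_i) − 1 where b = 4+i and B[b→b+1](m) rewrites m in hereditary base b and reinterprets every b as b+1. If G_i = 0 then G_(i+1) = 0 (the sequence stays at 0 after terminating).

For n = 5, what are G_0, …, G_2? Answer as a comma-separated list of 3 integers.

(0) 5|_4 = 4 + 1 ↦ 5 + 1|_5 = 6 ⇒ 5
(1) 5|_5 = 5 ↦ 6|_6 = 6 ⇒ 5

5, 5, 5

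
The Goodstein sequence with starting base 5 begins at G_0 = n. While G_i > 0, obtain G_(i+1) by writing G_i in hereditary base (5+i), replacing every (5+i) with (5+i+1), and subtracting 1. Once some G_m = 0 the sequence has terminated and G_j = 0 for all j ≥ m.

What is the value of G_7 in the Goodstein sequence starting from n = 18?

18 —HB5→ 3·5 + 3 —bump→ 3·6 + 3 = 21 —(−1)→ 20
20 —HB6→ 3·6 + 2 —bump→ 3·7 + 2 = 23 —(−1)→ 22
22 —HB7→ 3·7 + 1 —bump→ 3·8 + 1 = 25 —(−1)→ 24
24 —HB8→ 3·8 —bump→ 3·9 = 27 —(−1)→ 26
26 —HB9→ 2·9 + 8 —bump→ 2·10 + 8 = 28 —(−1)→ 27
27 —HB10→ 2·10 + 7 —bump→ 2·11 + 7 = 29 —(−1)→ 28
28 —HB11→ 2·11 + 6 —bump→ 2·12 + 6 = 30 —(−1)→ 29
29 —HB12→ 2·12 + 5 —bump→ 2·13 + 5 = 31 —(−1)→ 30

29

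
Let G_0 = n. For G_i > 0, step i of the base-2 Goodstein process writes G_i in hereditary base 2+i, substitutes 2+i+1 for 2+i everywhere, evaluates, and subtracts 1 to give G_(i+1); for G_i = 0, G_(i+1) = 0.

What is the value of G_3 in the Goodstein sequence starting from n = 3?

2

i=0: 3 = 2 + 1 (b=2); 2→3: 3 + 1 = 4; 4−1 = 3
i=1: 3 = 3 (b=3); 3→4: 4 = 4; 4−1 = 3
i=2: 3 = 3 (b=4); 4→5: 3 = 3; 3−1 = 2
i=3: 2 = 2 (b=5); 5→6: 2 = 2; 2−1 = 1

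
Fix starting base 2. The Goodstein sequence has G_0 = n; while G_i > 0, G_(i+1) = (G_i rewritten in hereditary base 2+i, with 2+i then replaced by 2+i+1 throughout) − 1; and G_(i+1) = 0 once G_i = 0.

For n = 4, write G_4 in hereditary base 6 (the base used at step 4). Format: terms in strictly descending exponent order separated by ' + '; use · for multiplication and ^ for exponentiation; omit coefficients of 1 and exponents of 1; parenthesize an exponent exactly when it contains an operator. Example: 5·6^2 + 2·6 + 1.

2·6^2 + 6 + 5

base 2: 4 = 2^2; at 3: 3^3 = 27; next = 26
base 3: 26 = 2·3^2 + 2·3 + 2; at 4: 2·4^2 + 2·4 + 2 = 42; next = 41
base 4: 41 = 2·4^2 + 2·4 + 1; at 5: 2·5^2 + 2·5 + 1 = 61; next = 60
base 5: 60 = 2·5^2 + 2·5; at 6: 2·6^2 + 2·6 = 84; next = 83
base 6: 83 = 2·6^2 + 6 + 5; at 7: 2·7^2 + 7 + 5 = 110; next = 109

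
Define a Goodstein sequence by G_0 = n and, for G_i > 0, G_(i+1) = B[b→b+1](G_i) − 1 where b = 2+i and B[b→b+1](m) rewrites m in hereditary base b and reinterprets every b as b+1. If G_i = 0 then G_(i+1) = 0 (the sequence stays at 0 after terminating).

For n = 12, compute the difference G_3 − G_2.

14620

i=0: 12 = 2^(2 + 1) + 2^2 (b=2); 2→3: 3^(3 + 1) + 3^3 = 108; 108−1 = 107
i=1: 107 = 3^(3 + 1) + 2·3^2 + 2·3 + 2 (b=3); 3→4: 4^(4 + 1) + 2·4^2 + 2·4 + 2 = 1066; 1066−1 = 1065
i=2: 1065 = 4^(4 + 1) + 2·4^2 + 2·4 + 1 (b=4); 4→5: 5^(5 + 1) + 2·5^2 + 2·5 + 1 = 15686; 15686−1 = 15685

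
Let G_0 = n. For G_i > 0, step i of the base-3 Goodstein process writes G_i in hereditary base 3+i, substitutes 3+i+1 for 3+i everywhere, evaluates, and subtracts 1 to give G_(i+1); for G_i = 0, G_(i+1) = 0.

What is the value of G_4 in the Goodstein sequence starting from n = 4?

2

i=0: 4 = 3 + 1 (b=3); 3→4: 4 + 1 = 5; 5−1 = 4
i=1: 4 = 4 (b=4); 4→5: 5 = 5; 5−1 = 4
i=2: 4 = 4 (b=5); 5→6: 4 = 4; 4−1 = 3
i=3: 3 = 3 (b=6); 6→7: 3 = 3; 3−1 = 2
i=4: 2 = 2 (b=7); 7→8: 2 = 2; 2−1 = 1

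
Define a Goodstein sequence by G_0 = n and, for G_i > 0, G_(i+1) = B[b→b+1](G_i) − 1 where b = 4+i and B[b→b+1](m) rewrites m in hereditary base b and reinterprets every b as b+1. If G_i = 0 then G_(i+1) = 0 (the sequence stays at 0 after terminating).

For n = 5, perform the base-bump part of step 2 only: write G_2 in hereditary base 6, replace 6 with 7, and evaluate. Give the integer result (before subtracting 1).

5

base 4: 5 = 4 + 1; at 5: 5 + 1 = 6; next = 5
base 5: 5 = 5; at 6: 6 = 6; next = 5
base 6: 5 = 5; at 7: 5 = 5; next = 4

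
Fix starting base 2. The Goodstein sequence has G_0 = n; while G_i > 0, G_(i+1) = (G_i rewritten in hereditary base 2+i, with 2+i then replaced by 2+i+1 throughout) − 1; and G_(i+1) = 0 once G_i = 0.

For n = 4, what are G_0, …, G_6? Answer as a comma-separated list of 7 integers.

4, 26, 41, 60, 83, 109, 139

G_0=4  [base 2] 2^2  →[2↦3]→  3^3 = 27  −1 ⇒ G_1=26
G_1=26  [base 3] 2·3^2 + 2·3 + 2  →[3↦4]→  2·4^2 + 2·4 + 2 = 42  −1 ⇒ G_2=41
G_2=41  [base 4] 2·4^2 + 2·4 + 1  →[4↦5]→  2·5^2 + 2·5 + 1 = 61  −1 ⇒ G_3=60
G_3=60  [base 5] 2·5^2 + 2·5  →[5↦6]→  2·6^2 + 2·6 = 84  −1 ⇒ G_4=83
G_4=83  [base 6] 2·6^2 + 6 + 5  →[6↦7]→  2·7^2 + 7 + 5 = 110  −1 ⇒ G_5=109
G_5=109  [base 7] 2·7^2 + 7 + 4  →[7↦8]→  2·8^2 + 8 + 4 = 140  −1 ⇒ G_6=139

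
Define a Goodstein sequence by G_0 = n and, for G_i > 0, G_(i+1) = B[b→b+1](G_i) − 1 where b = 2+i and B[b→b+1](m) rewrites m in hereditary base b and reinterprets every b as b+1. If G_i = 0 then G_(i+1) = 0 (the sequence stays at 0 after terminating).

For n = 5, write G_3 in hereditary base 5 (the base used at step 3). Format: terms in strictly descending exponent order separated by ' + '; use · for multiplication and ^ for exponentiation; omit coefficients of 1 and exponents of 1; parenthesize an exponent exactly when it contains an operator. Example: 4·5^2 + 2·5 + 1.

[0] 5 ≡ 2^2 + 1 (base 2). Lift 3: 28. −1: 27.
[1] 27 ≡ 3^3 (base 3). Lift 4: 256. −1: 255.
[2] 255 ≡ 3·4^3 + 3·4^2 + 3·4 + 3 (base 4). Lift 5: 468. −1: 467.

3·5^3 + 3·5^2 + 3·5 + 2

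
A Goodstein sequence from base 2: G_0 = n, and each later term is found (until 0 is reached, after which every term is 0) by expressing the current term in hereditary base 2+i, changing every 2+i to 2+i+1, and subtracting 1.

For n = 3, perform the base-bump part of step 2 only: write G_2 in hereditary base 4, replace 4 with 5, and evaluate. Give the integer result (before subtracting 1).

3

i=0: 3 = 2 + 1 (b=2); 2→3: 3 + 1 = 4; 4−1 = 3
i=1: 3 = 3 (b=3); 3→4: 4 = 4; 4−1 = 3
i=2: 3 = 3 (b=4); 4→5: 3 = 3; 3−1 = 2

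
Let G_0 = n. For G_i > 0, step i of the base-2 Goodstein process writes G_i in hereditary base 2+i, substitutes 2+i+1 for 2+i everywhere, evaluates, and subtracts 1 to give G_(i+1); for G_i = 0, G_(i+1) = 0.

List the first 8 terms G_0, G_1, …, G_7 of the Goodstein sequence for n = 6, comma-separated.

step 0: 6 = 2^2 + 2; sub 3 for 2: 3^3 + 3; = 30; G_1 = 30−1 = 29
step 1: 29 = 3^3 + 2; sub 4 for 3: 4^4 + 2; = 258; G_2 = 258−1 = 257
step 2: 257 = 4^4 + 1; sub 5 for 4: 5^5 + 1; = 3126; G_3 = 3126−1 = 3125
step 3: 3125 = 5^5; sub 6 for 5: 6^6; = 46656; G_4 = 46656−1 = 46655
step 4: 46655 = 5·6^5 + 5·6^4 + 5·6^3 + 5·6^2 + 5·6 + 5; sub 7 for 6: 5·7^5 + 5·7^4 + 5·7^3 + 5·7^2 + 5·7 + 5; = 98040; G_5 = 98040−1 = 98039
step 5: 98039 = 5·7^5 + 5·7^4 + 5·7^3 + 5·7^2 + 5·7 + 4; sub 8 for 7: 5·8^5 + 5·8^4 + 5·8^3 + 5·8^2 + 5·8 + 4; = 187244; G_6 = 187244−1 = 187243
step 6: 187243 = 5·8^5 + 5·8^4 + 5·8^3 + 5·8^2 + 5·8 + 3; sub 9 for 8: 5·9^5 + 5·9^4 + 5·9^3 + 5·9^2 + 5·9 + 3; = 332148; G_7 = 332148−1 = 332147

6, 29, 257, 3125, 46655, 98039, 187243, 332147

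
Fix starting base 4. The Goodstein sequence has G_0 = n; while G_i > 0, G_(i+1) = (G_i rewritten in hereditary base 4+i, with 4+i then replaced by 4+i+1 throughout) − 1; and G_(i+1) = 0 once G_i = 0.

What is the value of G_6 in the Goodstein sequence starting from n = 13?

13 —HB4→ 3·4 + 1 —bump→ 3·5 + 1 = 16 —(−1)→ 15
15 —HB5→ 3·5 —bump→ 3·6 = 18 —(−1)→ 17
17 —HB6→ 2·6 + 5 —bump→ 2·7 + 5 = 19 —(−1)→ 18
18 —HB7→ 2·7 + 4 —bump→ 2·8 + 4 = 20 —(−1)→ 19
19 —HB8→ 2·8 + 3 —bump→ 2·9 + 3 = 21 —(−1)→ 20
20 —HB9→ 2·9 + 2 —bump→ 2·10 + 2 = 22 —(−1)→ 21

21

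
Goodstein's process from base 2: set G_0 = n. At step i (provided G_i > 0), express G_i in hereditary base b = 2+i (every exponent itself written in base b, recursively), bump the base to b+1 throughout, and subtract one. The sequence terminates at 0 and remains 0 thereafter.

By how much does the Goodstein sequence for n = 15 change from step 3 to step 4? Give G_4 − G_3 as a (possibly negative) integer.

[0] 15 ≡ 2^(2 + 1) + 2^2 + 2 + 1 (base 2). Lift 3: 112. −1: 111.
[1] 111 ≡ 3^(3 + 1) + 3^3 + 3 (base 3). Lift 4: 1284. −1: 1283.
[2] 1283 ≡ 4^(4 + 1) + 4^4 + 3 (base 4). Lift 5: 18753. −1: 18752.
[3] 18752 ≡ 5^(5 + 1) + 5^5 + 2 (base 5). Lift 6: 326594. −1: 326593.

307841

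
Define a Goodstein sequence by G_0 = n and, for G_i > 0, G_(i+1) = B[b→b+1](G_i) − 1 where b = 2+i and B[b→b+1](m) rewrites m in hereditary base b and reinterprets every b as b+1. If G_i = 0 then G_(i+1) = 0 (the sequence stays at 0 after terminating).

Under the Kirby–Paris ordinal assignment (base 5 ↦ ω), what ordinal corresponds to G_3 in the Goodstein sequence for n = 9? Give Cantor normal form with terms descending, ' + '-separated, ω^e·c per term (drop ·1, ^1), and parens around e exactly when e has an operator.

ω^ω·3 + ω^3·3 + ω^2·3 + ω·3 + 2

G_0=9  [base 2] 2^(2 + 1) + 1  →[2↦3]→  3^(3 + 1) + 1 = 82  −1 ⇒ G_1=81
G_1=81  [base 3] 3^(3 + 1)  →[3↦4]→  4^(4 + 1) = 1024  −1 ⇒ G_2=1023
G_2=1023  [base 4] 3·4^4 + 3·4^3 + 3·4^2 + 3·4 + 3  →[4↦5]→  3·5^5 + 3·5^3 + 3·5^2 + 3·5 + 3 = 9843  −1 ⇒ G_3=9842
G_3=9842  [base 5] 3·5^5 + 3·5^3 + 3·5^2 + 3·5 + 2  →[5↦6]→  3·6^6 + 3·6^3 + 3·6^2 + 3·6 + 2 = 140744  −1 ⇒ G_4=140743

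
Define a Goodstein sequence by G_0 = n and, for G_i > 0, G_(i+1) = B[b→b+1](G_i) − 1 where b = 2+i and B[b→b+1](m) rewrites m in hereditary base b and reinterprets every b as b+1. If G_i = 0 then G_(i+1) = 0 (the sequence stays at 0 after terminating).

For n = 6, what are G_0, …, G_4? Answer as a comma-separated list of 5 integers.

6, 29, 257, 3125, 46655

G_0 = 6. HB_2(6) = 2^2 + 2. Bump = 30. G_1 = 29.
G_1 = 29. HB_3(29) = 3^3 + 2. Bump = 258. G_2 = 257.
G_2 = 257. HB_4(257) = 4^4 + 1. Bump = 3126. G_3 = 3125.
G_3 = 3125. HB_5(3125) = 5^5. Bump = 46656. G_4 = 46655.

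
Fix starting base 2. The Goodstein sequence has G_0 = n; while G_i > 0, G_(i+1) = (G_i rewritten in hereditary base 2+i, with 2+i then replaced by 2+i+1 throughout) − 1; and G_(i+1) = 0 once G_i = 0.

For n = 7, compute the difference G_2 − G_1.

i=0: 7 = 2^2 + 2 + 1 (b=2); 2→3: 3^3 + 3 + 1 = 31; 31−1 = 30
i=1: 30 = 3^3 + 3 (b=3); 3→4: 4^4 + 4 = 260; 260−1 = 259

229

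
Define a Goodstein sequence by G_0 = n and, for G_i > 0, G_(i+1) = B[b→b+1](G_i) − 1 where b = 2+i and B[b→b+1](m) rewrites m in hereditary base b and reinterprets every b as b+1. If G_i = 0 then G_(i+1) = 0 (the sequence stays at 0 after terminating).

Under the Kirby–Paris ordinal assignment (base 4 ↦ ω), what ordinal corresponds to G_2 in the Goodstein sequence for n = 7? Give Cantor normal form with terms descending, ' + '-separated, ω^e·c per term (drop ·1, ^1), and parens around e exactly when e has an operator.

G_0=7  [base 2] 2^2 + 2 + 1  →[2↦3]→  3^3 + 3 + 1 = 31  −1 ⇒ G_1=30
G_1=30  [base 3] 3^3 + 3  →[3↦4]→  4^4 + 4 = 260  −1 ⇒ G_2=259
G_2=259  [base 4] 4^4 + 3  →[4↦5]→  5^5 + 3 = 3128  −1 ⇒ G_3=3127

ω^ω + 3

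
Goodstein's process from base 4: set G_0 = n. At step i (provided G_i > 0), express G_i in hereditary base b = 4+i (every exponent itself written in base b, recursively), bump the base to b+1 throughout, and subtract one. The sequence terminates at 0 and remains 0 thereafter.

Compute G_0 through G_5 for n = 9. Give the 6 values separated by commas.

9, 10, 11, 11, 11, 11

(0) 9|_4 = 2·4 + 1 ↦ 2·5 + 1|_5 = 11 ⇒ 10
(1) 10|_5 = 2·5 ↦ 2·6|_6 = 12 ⇒ 11
(2) 11|_6 = 6 + 5 ↦ 7 + 5|_7 = 12 ⇒ 11
(3) 11|_7 = 7 + 4 ↦ 8 + 4|_8 = 12 ⇒ 11
(4) 11|_8 = 8 + 3 ↦ 9 + 3|_9 = 12 ⇒ 11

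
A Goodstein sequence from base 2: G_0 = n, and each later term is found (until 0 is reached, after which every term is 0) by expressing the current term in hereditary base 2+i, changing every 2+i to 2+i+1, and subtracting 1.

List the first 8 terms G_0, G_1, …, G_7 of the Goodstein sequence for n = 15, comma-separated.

15 —HB2→ 2^(2 + 1) + 2^2 + 2 + 1 —bump→ 3^(3 + 1) + 3^3 + 3 + 1 = 112 —(−1)→ 111
111 —HB3→ 3^(3 + 1) + 3^3 + 3 —bump→ 4^(4 + 1) + 4^4 + 4 = 1284 —(−1)→ 1283
1283 —HB4→ 4^(4 + 1) + 4^4 + 3 —bump→ 5^(5 + 1) + 5^5 + 3 = 18753 —(−1)→ 18752
18752 —HB5→ 5^(5 + 1) + 5^5 + 2 —bump→ 6^(6 + 1) + 6^6 + 2 = 326594 —(−1)→ 326593
326593 —HB6→ 6^(6 + 1) + 6^6 + 1 —bump→ 7^(7 + 1) + 7^7 + 1 = 6588345 —(−1)→ 6588344
6588344 —HB7→ 7^(7 + 1) + 7^7 —bump→ 8^(8 + 1) + 8^8 = 150994944 —(−1)→ 150994943
150994943 —HB8→ 8^(8 + 1) + 7·8^7 + 7·8^6 + 7·8^5 + 7·8^4 + 7·8^3 + 7·8^2 + 7·8 + 7 —bump→ 9^(9 + 1) + 7·9^7 + 7·9^6 + 7·9^5 + 7·9^4 + 7·9^3 + 7·9^2 + 7·9 + 7 = 3524450281 —(−1)→ 3524450280

15, 111, 1283, 18752, 326593, 6588344, 150994943, 3524450280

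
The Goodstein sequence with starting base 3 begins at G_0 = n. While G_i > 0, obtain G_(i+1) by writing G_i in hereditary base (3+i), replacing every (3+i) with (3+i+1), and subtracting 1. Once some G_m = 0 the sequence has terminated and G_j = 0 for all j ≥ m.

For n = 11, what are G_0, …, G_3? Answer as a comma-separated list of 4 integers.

11, 17, 25, 35

G_0 = 11. HB_3(11) = 3^2 + 2. Bump = 18. G_1 = 17.
G_1 = 17. HB_4(17) = 4^2 + 1. Bump = 26. G_2 = 25.
G_2 = 25. HB_5(25) = 5^2. Bump = 36. G_3 = 35.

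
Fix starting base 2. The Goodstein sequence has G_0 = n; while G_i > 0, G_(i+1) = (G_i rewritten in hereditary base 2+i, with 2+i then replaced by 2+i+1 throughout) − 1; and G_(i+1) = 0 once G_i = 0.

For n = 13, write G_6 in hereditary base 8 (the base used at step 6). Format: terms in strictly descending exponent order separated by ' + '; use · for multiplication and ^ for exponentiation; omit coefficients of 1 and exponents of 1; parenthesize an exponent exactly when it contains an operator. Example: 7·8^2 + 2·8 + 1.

base 2: 13 = 2^(2 + 1) + 2^2 + 1; at 3: 3^(3 + 1) + 3^3 + 1 = 109; next = 108
base 3: 108 = 3^(3 + 1) + 3^3; at 4: 4^(4 + 1) + 4^4 = 1280; next = 1279
base 4: 1279 = 4^(4 + 1) + 3·4^3 + 3·4^2 + 3·4 + 3; at 5: 5^(5 + 1) + 3·5^3 + 3·5^2 + 3·5 + 3 = 16093; next = 16092
base 5: 16092 = 5^(5 + 1) + 3·5^3 + 3·5^2 + 3·5 + 2; at 6: 6^(6 + 1) + 3·6^3 + 3·6^2 + 3·6 + 2 = 280712; next = 280711
base 6: 280711 = 6^(6 + 1) + 3·6^3 + 3·6^2 + 3·6 + 1; at 7: 7^(7 + 1) + 3·7^3 + 3·7^2 + 3·7 + 1 = 5765999; next = 5765998
base 7: 5765998 = 7^(7 + 1) + 3·7^3 + 3·7^2 + 3·7; at 8: 8^(8 + 1) + 3·8^3 + 3·8^2 + 3·8 = 134219480; next = 134219479
base 8: 134219479 = 8^(8 + 1) + 3·8^3 + 3·8^2 + 2·8 + 7; at 9: 9^(9 + 1) + 3·9^3 + 3·9^2 + 2·9 + 7 = 3486786856; next = 3486786855

8^(8 + 1) + 3·8^3 + 3·8^2 + 2·8 + 7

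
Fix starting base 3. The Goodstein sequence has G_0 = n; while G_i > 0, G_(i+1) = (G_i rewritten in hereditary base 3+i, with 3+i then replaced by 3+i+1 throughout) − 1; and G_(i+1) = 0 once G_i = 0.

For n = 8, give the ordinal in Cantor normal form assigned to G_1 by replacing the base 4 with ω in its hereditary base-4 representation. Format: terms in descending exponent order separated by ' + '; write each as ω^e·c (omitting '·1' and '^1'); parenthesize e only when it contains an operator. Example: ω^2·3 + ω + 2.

ω·2 + 1

G_0 = 8. HB_3(8) = 2·3 + 2. Bump = 10. G_1 = 9.
G_1 = 9. HB_4(9) = 2·4 + 1. Bump = 11. G_2 = 10.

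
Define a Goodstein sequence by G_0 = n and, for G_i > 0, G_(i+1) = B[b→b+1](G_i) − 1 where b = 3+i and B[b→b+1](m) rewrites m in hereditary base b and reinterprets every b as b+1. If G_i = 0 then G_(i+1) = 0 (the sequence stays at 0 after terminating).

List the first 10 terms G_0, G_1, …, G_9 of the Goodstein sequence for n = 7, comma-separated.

7, 8, 9, 9, 9, 9, 9, 9, 8, 7

7 —HB3→ 2·3 + 1 —bump→ 2·4 + 1 = 9 —(−1)→ 8
8 —HB4→ 2·4 —bump→ 2·5 = 10 —(−1)→ 9
9 —HB5→ 5 + 4 —bump→ 6 + 4 = 10 —(−1)→ 9
9 —HB6→ 6 + 3 —bump→ 7 + 3 = 10 —(−1)→ 9
9 —HB7→ 7 + 2 —bump→ 8 + 2 = 10 —(−1)→ 9
9 —HB8→ 8 + 1 —bump→ 9 + 1 = 10 —(−1)→ 9
9 —HB9→ 9 —bump→ 10 = 10 —(−1)→ 9
9 —HB10→ 9 —bump→ 9 = 9 —(−1)→ 8
8 —HB11→ 8 —bump→ 8 = 8 —(−1)→ 7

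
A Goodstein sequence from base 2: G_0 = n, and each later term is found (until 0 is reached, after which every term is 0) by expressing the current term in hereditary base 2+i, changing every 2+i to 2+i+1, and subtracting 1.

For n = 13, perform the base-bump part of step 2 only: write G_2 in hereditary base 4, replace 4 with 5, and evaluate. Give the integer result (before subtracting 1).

16093

13 —HB2→ 2^(2 + 1) + 2^2 + 1 —bump→ 3^(3 + 1) + 3^3 + 1 = 109 —(−1)→ 108
108 —HB3→ 3^(3 + 1) + 3^3 —bump→ 4^(4 + 1) + 4^4 = 1280 —(−1)→ 1279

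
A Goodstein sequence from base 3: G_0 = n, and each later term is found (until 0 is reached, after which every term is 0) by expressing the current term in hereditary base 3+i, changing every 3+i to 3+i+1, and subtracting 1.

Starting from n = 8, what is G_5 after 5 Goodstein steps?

11

[0] 8 ≡ 2·3 + 2 (base 3). Lift 4: 10. −1: 9.
[1] 9 ≡ 2·4 + 1 (base 4). Lift 5: 11. −1: 10.
[2] 10 ≡ 2·5 (base 5). Lift 6: 12. −1: 11.
[3] 11 ≡ 6 + 5 (base 6). Lift 7: 12. −1: 11.
[4] 11 ≡ 7 + 4 (base 7). Lift 8: 12. −1: 11.
[5] 11 ≡ 8 + 3 (base 8). Lift 9: 12. −1: 11.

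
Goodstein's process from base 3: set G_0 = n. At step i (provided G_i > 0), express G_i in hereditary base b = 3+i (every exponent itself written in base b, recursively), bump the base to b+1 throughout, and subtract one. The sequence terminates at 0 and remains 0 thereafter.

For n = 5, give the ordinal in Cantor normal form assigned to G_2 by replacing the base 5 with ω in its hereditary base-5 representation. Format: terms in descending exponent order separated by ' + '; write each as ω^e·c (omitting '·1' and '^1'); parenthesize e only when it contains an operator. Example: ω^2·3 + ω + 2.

ω

(0) 5|_3 = 3 + 2 ↦ 4 + 2|_4 = 6 ⇒ 5
(1) 5|_4 = 4 + 1 ↦ 5 + 1|_5 = 6 ⇒ 5
(2) 5|_5 = 5 ↦ 6|_6 = 6 ⇒ 5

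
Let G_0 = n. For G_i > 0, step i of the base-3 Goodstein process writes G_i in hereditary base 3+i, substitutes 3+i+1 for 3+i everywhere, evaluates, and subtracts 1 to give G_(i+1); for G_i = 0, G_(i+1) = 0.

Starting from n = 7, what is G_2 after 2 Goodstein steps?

base 3: 7 = 2·3 + 1; at 4: 2·4 + 1 = 9; next = 8
base 4: 8 = 2·4; at 5: 2·5 = 10; next = 9
base 5: 9 = 5 + 4; at 6: 6 + 4 = 10; next = 9

9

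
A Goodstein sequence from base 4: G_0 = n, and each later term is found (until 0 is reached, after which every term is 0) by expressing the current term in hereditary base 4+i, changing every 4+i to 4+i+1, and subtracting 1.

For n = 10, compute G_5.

i=0: 10 = 2·4 + 2 (b=4); 4→5: 2·5 + 2 = 12; 12−1 = 11
i=1: 11 = 2·5 + 1 (b=5); 5→6: 2·6 + 1 = 13; 13−1 = 12
i=2: 12 = 2·6 (b=6); 6→7: 2·7 = 14; 14−1 = 13
i=3: 13 = 7 + 6 (b=7); 7→8: 8 + 6 = 14; 14−1 = 13
i=4: 13 = 8 + 5 (b=8); 8→9: 9 + 5 = 14; 14−1 = 13
i=5: 13 = 9 + 4 (b=9); 9→10: 10 + 4 = 14; 14−1 = 13

13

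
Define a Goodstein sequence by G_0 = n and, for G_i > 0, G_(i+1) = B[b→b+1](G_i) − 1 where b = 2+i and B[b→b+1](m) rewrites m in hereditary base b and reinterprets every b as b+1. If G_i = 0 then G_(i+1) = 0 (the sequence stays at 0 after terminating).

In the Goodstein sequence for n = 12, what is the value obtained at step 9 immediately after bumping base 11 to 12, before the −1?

step 0: 12 = 2^(2 + 1) + 2^2; sub 3 for 2: 3^(3 + 1) + 3^3; = 108; G_1 = 108−1 = 107
step 1: 107 = 3^(3 + 1) + 2·3^2 + 2·3 + 2; sub 4 for 3: 4^(4 + 1) + 2·4^2 + 2·4 + 2; = 1066; G_2 = 1066−1 = 1065
step 2: 1065 = 4^(4 + 1) + 2·4^2 + 2·4 + 1; sub 5 for 4: 5^(5 + 1) + 2·5^2 + 2·5 + 1; = 15686; G_3 = 15686−1 = 15685
step 3: 15685 = 5^(5 + 1) + 2·5^2 + 2·5; sub 6 for 5: 6^(6 + 1) + 2·6^2 + 2·6; = 280020; G_4 = 280020−1 = 280019
step 4: 280019 = 6^(6 + 1) + 2·6^2 + 6 + 5; sub 7 for 6: 7^(7 + 1) + 2·7^2 + 7 + 5; = 5764911; G_5 = 5764911−1 = 5764910
step 5: 5764910 = 7^(7 + 1) + 2·7^2 + 7 + 4; sub 8 for 7: 8^(8 + 1) + 2·8^2 + 8 + 4; = 134217868; G_6 = 134217868−1 = 134217867
step 6: 134217867 = 8^(8 + 1) + 2·8^2 + 8 + 3; sub 9 for 8: 9^(9 + 1) + 2·9^2 + 9 + 3; = 3486784575; G_7 = 3486784575−1 = 3486784574
step 7: 3486784574 = 9^(9 + 1) + 2·9^2 + 9 + 2; sub 10 for 9: 10^(10 + 1) + 2·10^2 + 10 + 2; = 100000000212; G_8 = 100000000212−1 = 100000000211
step 8: 100000000211 = 10^(10 + 1) + 2·10^2 + 10 + 1; sub 11 for 10: 11^(11 + 1) + 2·11^2 + 11 + 1; = 3138428376975; G_9 = 3138428376975−1 = 3138428376974

106993205379372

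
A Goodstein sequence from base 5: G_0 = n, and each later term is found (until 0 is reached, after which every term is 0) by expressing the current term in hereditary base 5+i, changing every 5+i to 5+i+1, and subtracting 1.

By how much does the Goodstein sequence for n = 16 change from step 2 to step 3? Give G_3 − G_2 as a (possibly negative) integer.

1

[0] 16 ≡ 3·5 + 1 (base 5). Lift 6: 19. −1: 18.
[1] 18 ≡ 3·6 (base 6). Lift 7: 21. −1: 20.
[2] 20 ≡ 2·7 + 6 (base 7). Lift 8: 22. −1: 21.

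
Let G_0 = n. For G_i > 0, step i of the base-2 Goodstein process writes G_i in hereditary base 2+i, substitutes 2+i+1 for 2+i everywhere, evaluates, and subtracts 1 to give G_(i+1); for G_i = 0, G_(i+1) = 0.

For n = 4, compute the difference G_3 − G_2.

(0) 4|_2 = 2^2 ↦ 3^3|_3 = 27 ⇒ 26
(1) 26|_3 = 2·3^2 + 2·3 + 2 ↦ 2·4^2 + 2·4 + 2|_4 = 42 ⇒ 41
(2) 41|_4 = 2·4^2 + 2·4 + 1 ↦ 2·5^2 + 2·5 + 1|_5 = 61 ⇒ 60

19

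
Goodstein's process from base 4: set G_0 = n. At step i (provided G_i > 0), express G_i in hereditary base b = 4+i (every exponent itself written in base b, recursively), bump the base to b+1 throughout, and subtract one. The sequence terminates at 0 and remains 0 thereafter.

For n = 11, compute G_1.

step 0: 11 = 2·4 + 3; sub 5 for 4: 2·5 + 3; = 13; G_1 = 13−1 = 12
step 1: 12 = 2·5 + 2; sub 6 for 5: 2·6 + 2; = 14; G_2 = 14−1 = 13

12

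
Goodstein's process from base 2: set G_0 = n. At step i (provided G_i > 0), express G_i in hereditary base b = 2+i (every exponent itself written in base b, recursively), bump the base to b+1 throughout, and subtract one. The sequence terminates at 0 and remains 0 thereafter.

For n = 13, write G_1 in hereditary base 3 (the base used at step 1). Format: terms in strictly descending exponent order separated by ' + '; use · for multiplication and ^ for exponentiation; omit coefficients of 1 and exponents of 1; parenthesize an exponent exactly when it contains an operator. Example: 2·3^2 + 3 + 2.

3^(3 + 1) + 3^3

13 —HB2→ 2^(2 + 1) + 2^2 + 1 —bump→ 3^(3 + 1) + 3^3 + 1 = 109 —(−1)→ 108
108 —HB3→ 3^(3 + 1) + 3^3 —bump→ 4^(4 + 1) + 4^4 = 1280 —(−1)→ 1279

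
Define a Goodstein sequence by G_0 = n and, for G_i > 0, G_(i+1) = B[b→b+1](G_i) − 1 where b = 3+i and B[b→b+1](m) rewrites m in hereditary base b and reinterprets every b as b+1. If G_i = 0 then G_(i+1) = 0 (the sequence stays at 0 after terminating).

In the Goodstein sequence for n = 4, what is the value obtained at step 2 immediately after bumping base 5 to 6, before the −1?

i=0: 4 = 3 + 1 (b=3); 3→4: 4 + 1 = 5; 5−1 = 4
i=1: 4 = 4 (b=4); 4→5: 5 = 5; 5−1 = 4
i=2: 4 = 4 (b=5); 5→6: 4 = 4; 4−1 = 3

4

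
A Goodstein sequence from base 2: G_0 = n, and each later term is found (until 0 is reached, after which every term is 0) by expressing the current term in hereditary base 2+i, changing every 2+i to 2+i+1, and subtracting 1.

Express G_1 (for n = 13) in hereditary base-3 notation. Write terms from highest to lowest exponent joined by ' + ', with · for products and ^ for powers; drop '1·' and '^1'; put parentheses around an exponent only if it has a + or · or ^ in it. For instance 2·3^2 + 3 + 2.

3^(3 + 1) + 3^3

(0) 13|_2 = 2^(2 + 1) + 2^2 + 1 ↦ 3^(3 + 1) + 3^3 + 1|_3 = 109 ⇒ 108
(1) 108|_3 = 3^(3 + 1) + 3^3 ↦ 4^(4 + 1) + 4^4|_4 = 1280 ⇒ 1279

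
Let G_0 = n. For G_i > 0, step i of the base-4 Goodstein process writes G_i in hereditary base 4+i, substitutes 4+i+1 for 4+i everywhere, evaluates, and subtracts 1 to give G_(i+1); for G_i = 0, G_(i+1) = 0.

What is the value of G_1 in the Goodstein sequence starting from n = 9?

i=0: 9 = 2·4 + 1 (b=4); 4→5: 2·5 + 1 = 11; 11−1 = 10
i=1: 10 = 2·5 (b=5); 5→6: 2·6 = 12; 12−1 = 11

10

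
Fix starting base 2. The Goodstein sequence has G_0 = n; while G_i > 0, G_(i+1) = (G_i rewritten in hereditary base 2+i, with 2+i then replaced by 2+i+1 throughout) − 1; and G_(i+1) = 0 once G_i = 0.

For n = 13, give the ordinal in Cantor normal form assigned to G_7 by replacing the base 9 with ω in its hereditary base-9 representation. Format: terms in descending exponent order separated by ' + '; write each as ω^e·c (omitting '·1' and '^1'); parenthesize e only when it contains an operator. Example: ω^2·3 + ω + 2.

G_0 = 13. HB_2(13) = 2^(2 + 1) + 2^2 + 1. Bump = 109. G_1 = 108.
G_1 = 108. HB_3(108) = 3^(3 + 1) + 3^3. Bump = 1280. G_2 = 1279.
G_2 = 1279. HB_4(1279) = 4^(4 + 1) + 3·4^3 + 3·4^2 + 3·4 + 3. Bump = 16093. G_3 = 16092.
G_3 = 16092. HB_5(16092) = 5^(5 + 1) + 3·5^3 + 3·5^2 + 3·5 + 2. Bump = 280712. G_4 = 280711.
G_4 = 280711. HB_6(280711) = 6^(6 + 1) + 3·6^3 + 3·6^2 + 3·6 + 1. Bump = 5765999. G_5 = 5765998.
G_5 = 5765998. HB_7(5765998) = 7^(7 + 1) + 3·7^3 + 3·7^2 + 3·7. Bump = 134219480. G_6 = 134219479.
G_6 = 134219479. HB_8(134219479) = 8^(8 + 1) + 3·8^3 + 3·8^2 + 2·8 + 7. Bump = 3486786856. G_7 = 3486786855.

ω^(ω + 1) + ω^3·3 + ω^2·3 + ω·2 + 6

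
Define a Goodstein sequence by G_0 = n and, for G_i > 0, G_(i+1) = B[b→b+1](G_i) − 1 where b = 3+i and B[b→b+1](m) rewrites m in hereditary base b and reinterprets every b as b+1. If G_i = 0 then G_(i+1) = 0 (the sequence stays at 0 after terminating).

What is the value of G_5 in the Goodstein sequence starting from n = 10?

33

(0) 10|_3 = 3^2 + 1 ↦ 4^2 + 1|_4 = 17 ⇒ 16
(1) 16|_4 = 4^2 ↦ 5^2|_5 = 25 ⇒ 24
(2) 24|_5 = 4·5 + 4 ↦ 4·6 + 4|_6 = 28 ⇒ 27
(3) 27|_6 = 4·6 + 3 ↦ 4·7 + 3|_7 = 31 ⇒ 30
(4) 30|_7 = 4·7 + 2 ↦ 4·8 + 2|_8 = 34 ⇒ 33
(5) 33|_8 = 4·8 + 1 ↦ 4·9 + 1|_9 = 37 ⇒ 36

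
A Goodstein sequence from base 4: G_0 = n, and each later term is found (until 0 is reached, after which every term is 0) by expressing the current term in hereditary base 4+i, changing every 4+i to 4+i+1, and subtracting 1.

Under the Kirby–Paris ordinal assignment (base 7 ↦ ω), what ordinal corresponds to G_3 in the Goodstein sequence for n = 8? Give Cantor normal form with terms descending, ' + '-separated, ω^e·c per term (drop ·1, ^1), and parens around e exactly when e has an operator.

ω + 2

base 4: 8 = 2·4; at 5: 2·5 = 10; next = 9
base 5: 9 = 5 + 4; at 6: 6 + 4 = 10; next = 9
base 6: 9 = 6 + 3; at 7: 7 + 3 = 10; next = 9
base 7: 9 = 7 + 2; at 8: 8 + 2 = 10; next = 9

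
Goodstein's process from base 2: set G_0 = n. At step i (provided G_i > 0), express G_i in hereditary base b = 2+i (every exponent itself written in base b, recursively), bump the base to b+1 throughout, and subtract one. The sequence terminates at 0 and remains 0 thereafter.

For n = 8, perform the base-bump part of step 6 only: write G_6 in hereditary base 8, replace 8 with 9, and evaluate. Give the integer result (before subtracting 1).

G_0=8  [base 2] 2^(2 + 1)  →[2↦3]→  3^(3 + 1) = 81  −1 ⇒ G_1=80
G_1=80  [base 3] 2·3^3 + 2·3^2 + 2·3 + 2  →[3↦4]→  2·4^4 + 2·4^2 + 2·4 + 2 = 554  −1 ⇒ G_2=553
G_2=553  [base 4] 2·4^4 + 2·4^2 + 2·4 + 1  →[4↦5]→  2·5^5 + 2·5^2 + 2·5 + 1 = 6311  −1 ⇒ G_3=6310
G_3=6310  [base 5] 2·5^5 + 2·5^2 + 2·5  →[5↦6]→  2·6^6 + 2·6^2 + 2·6 = 93396  −1 ⇒ G_4=93395
G_4=93395  [base 6] 2·6^6 + 2·6^2 + 6 + 5  →[6↦7]→  2·7^7 + 2·7^2 + 7 + 5 = 1647196  −1 ⇒ G_5=1647195
G_5=1647195  [base 7] 2·7^7 + 2·7^2 + 7 + 4  →[7↦8]→  2·8^8 + 2·8^2 + 8 + 4 = 33554572  −1 ⇒ G_6=33554571
G_6=33554571  [base 8] 2·8^8 + 2·8^2 + 8 + 3  →[8↦9]→  2·9^9 + 2·9^2 + 9 + 3 = 774841152  −1 ⇒ G_7=774841151

774841152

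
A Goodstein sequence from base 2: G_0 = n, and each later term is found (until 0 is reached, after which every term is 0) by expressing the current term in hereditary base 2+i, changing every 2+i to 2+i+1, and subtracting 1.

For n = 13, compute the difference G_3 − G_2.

G_0 = 13. HB_2(13) = 2^(2 + 1) + 2^2 + 1. Bump = 109. G_1 = 108.
G_1 = 108. HB_3(108) = 3^(3 + 1) + 3^3. Bump = 1280. G_2 = 1279.
G_2 = 1279. HB_4(1279) = 4^(4 + 1) + 3·4^3 + 3·4^2 + 3·4 + 3. Bump = 16093. G_3 = 16092.

14813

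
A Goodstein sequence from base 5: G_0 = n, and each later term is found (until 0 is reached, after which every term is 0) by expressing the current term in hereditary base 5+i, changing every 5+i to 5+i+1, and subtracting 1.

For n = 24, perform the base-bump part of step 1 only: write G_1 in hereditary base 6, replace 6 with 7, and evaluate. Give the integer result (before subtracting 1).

step 0: 24 = 4·5 + 4; sub 6 for 5: 4·6 + 4; = 28; G_1 = 28−1 = 27
step 1: 27 = 4·6 + 3; sub 7 for 6: 4·7 + 3; = 31; G_2 = 31−1 = 30

31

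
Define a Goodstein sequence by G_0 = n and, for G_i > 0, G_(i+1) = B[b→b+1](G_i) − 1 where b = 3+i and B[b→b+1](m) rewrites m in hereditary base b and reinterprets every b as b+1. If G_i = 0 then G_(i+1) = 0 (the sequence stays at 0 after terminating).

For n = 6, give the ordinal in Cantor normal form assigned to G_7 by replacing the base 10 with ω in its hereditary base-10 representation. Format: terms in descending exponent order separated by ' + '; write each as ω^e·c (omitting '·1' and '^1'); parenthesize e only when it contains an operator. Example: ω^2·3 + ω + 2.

5

(0) 6|_3 = 2·3 ↦ 2·4|_4 = 8 ⇒ 7
(1) 7|_4 = 4 + 3 ↦ 5 + 3|_5 = 8 ⇒ 7
(2) 7|_5 = 5 + 2 ↦ 6 + 2|_6 = 8 ⇒ 7
(3) 7|_6 = 6 + 1 ↦ 7 + 1|_7 = 8 ⇒ 7
(4) 7|_7 = 7 ↦ 8|_8 = 8 ⇒ 7
(5) 7|_8 = 7 ↦ 7|_9 = 7 ⇒ 6
(6) 6|_9 = 6 ↦ 6|_10 = 6 ⇒ 5
(7) 5|_10 = 5 ↦ 5|_11 = 5 ⇒ 4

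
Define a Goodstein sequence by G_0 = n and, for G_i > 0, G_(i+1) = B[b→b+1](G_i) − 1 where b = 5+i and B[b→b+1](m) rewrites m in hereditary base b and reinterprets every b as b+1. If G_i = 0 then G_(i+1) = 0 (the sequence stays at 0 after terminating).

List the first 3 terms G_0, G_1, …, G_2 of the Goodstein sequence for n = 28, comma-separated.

28, 38, 50

G_0 = 28. HB_5(28) = 5^2 + 3. Bump = 39. G_1 = 38.
G_1 = 38. HB_6(38) = 6^2 + 2. Bump = 51. G_2 = 50.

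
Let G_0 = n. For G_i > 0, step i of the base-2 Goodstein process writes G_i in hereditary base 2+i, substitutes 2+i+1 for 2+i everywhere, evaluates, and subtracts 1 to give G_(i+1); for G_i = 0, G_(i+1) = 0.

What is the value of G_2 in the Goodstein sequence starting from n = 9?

1023

G_0 = 9. HB_2(9) = 2^(2 + 1) + 1. Bump = 82. G_1 = 81.
G_1 = 81. HB_3(81) = 3^(3 + 1). Bump = 1024. G_2 = 1023.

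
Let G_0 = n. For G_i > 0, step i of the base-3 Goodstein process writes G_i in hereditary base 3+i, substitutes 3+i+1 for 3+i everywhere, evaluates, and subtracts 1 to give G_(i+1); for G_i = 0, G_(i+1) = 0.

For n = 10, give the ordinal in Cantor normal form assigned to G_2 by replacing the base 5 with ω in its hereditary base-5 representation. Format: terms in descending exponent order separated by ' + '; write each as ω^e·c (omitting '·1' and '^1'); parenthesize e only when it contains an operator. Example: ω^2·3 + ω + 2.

ω·4 + 4

base 3: 10 = 3^2 + 1; at 4: 4^2 + 1 = 17; next = 16
base 4: 16 = 4^2; at 5: 5^2 = 25; next = 24
base 5: 24 = 4·5 + 4; at 6: 4·6 + 4 = 28; next = 27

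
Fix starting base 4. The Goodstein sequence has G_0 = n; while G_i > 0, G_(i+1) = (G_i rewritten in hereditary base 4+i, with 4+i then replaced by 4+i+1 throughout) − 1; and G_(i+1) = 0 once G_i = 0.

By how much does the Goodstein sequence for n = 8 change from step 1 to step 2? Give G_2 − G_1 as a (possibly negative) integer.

step 0: 8 = 2·4; sub 5 for 4: 2·5; = 10; G_1 = 10−1 = 9
step 1: 9 = 5 + 4; sub 6 for 5: 6 + 4; = 10; G_2 = 10−1 = 9

0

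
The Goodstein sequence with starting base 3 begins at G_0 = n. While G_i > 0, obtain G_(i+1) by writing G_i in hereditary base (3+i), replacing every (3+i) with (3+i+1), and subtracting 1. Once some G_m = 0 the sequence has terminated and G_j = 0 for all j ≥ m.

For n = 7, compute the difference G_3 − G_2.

7 —HB3→ 2·3 + 1 —bump→ 2·4 + 1 = 9 —(−1)→ 8
8 —HB4→ 2·4 —bump→ 2·5 = 10 —(−1)→ 9
9 —HB5→ 5 + 4 —bump→ 6 + 4 = 10 —(−1)→ 9

0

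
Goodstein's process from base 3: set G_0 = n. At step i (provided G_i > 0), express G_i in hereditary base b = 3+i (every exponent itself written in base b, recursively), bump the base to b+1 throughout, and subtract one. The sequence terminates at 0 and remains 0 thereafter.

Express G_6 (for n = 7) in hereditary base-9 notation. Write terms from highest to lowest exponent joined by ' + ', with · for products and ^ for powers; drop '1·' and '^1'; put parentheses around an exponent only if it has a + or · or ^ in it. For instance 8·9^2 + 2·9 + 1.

9

i=0: 7 = 2·3 + 1 (b=3); 3→4: 2·4 + 1 = 9; 9−1 = 8
i=1: 8 = 2·4 (b=4); 4→5: 2·5 = 10; 10−1 = 9
i=2: 9 = 5 + 4 (b=5); 5→6: 6 + 4 = 10; 10−1 = 9
i=3: 9 = 6 + 3 (b=6); 6→7: 7 + 3 = 10; 10−1 = 9
i=4: 9 = 7 + 2 (b=7); 7→8: 8 + 2 = 10; 10−1 = 9
i=5: 9 = 8 + 1 (b=8); 8→9: 9 + 1 = 10; 10−1 = 9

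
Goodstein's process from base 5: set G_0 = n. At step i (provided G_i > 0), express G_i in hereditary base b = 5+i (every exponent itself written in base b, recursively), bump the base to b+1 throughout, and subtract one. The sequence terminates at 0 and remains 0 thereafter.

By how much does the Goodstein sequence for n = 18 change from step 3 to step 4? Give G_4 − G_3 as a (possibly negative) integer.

2

18 —HB5→ 3·5 + 3 —bump→ 3·6 + 3 = 21 —(−1)→ 20
20 —HB6→ 3·6 + 2 —bump→ 3·7 + 2 = 23 —(−1)→ 22
22 —HB7→ 3·7 + 1 —bump→ 3·8 + 1 = 25 —(−1)→ 24
24 —HB8→ 3·8 —bump→ 3·9 = 27 —(−1)→ 26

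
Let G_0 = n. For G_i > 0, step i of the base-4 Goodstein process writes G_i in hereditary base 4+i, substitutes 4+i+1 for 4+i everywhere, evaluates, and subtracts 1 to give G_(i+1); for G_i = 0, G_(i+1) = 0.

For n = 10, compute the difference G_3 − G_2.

10 —HB4→ 2·4 + 2 —bump→ 2·5 + 2 = 12 —(−1)→ 11
11 —HB5→ 2·5 + 1 —bump→ 2·6 + 1 = 13 —(−1)→ 12
12 —HB6→ 2·6 —bump→ 2·7 = 14 —(−1)→ 13

1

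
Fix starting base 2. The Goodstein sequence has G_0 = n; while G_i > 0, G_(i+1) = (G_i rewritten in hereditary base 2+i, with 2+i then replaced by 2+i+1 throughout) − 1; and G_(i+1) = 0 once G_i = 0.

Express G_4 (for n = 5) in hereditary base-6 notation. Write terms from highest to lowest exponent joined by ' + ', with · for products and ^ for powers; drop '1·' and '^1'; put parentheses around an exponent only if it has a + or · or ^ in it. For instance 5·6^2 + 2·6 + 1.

3·6^3 + 3·6^2 + 3·6 + 1

step 0: 5 = 2^2 + 1; sub 3 for 2: 3^3 + 1; = 28; G_1 = 28−1 = 27
step 1: 27 = 3^3; sub 4 for 3: 4^4; = 256; G_2 = 256−1 = 255
step 2: 255 = 3·4^3 + 3·4^2 + 3·4 + 3; sub 5 for 4: 3·5^3 + 3·5^2 + 3·5 + 3; = 468; G_3 = 468−1 = 467
step 3: 467 = 3·5^3 + 3·5^2 + 3·5 + 2; sub 6 for 5: 3·6^3 + 3·6^2 + 3·6 + 2; = 776; G_4 = 776−1 = 775
step 4: 775 = 3·6^3 + 3·6^2 + 3·6 + 1; sub 7 for 6: 3·7^3 + 3·7^2 + 3·7 + 1; = 1198; G_5 = 1198−1 = 1197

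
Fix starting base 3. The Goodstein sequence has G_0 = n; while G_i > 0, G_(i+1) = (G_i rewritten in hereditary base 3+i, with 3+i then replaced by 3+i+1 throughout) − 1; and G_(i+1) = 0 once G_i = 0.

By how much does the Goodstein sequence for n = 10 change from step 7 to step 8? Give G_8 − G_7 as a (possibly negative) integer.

2

[0] 10 ≡ 3^2 + 1 (base 3). Lift 4: 17. −1: 16.
[1] 16 ≡ 4^2 (base 4). Lift 5: 25. −1: 24.
[2] 24 ≡ 4·5 + 4 (base 5). Lift 6: 28. −1: 27.
[3] 27 ≡ 4·6 + 3 (base 6). Lift 7: 31. −1: 30.
[4] 30 ≡ 4·7 + 2 (base 7). Lift 8: 34. −1: 33.
[5] 33 ≡ 4·8 + 1 (base 8). Lift 9: 37. −1: 36.
[6] 36 ≡ 4·9 (base 9). Lift 10: 40. −1: 39.
[7] 39 ≡ 3·10 + 9 (base 10). Lift 11: 42. −1: 41.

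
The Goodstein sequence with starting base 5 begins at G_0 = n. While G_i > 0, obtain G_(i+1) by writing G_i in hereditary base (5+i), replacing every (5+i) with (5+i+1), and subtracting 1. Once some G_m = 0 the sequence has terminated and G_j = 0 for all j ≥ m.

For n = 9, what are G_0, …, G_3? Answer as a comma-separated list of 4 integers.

step 0: 9 = 5 + 4; sub 6 for 5: 6 + 4; = 10; G_1 = 10−1 = 9
step 1: 9 = 6 + 3; sub 7 for 6: 7 + 3; = 10; G_2 = 10−1 = 9
step 2: 9 = 7 + 2; sub 8 for 7: 8 + 2; = 10; G_3 = 10−1 = 9

9, 9, 9, 9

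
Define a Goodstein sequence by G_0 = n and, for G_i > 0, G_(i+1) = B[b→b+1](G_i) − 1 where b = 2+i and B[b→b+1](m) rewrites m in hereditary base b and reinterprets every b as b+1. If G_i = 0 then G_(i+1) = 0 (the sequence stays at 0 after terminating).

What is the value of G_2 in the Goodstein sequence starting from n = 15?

base 2: 15 = 2^(2 + 1) + 2^2 + 2 + 1; at 3: 3^(3 + 1) + 3^3 + 3 + 1 = 112; next = 111
base 3: 111 = 3^(3 + 1) + 3^3 + 3; at 4: 4^(4 + 1) + 4^4 + 4 = 1284; next = 1283
base 4: 1283 = 4^(4 + 1) + 4^4 + 3; at 5: 5^(5 + 1) + 5^5 + 3 = 18753; next = 18752

1283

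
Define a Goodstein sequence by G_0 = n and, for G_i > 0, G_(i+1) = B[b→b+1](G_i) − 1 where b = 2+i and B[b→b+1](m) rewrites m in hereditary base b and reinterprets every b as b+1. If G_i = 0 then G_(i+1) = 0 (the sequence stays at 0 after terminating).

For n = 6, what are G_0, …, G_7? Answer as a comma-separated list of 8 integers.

6, 29, 257, 3125, 46655, 98039, 187243, 332147

base 2: 6 = 2^2 + 2; at 3: 3^3 + 3 = 30; next = 29
base 3: 29 = 3^3 + 2; at 4: 4^4 + 2 = 258; next = 257
base 4: 257 = 4^4 + 1; at 5: 5^5 + 1 = 3126; next = 3125
base 5: 3125 = 5^5; at 6: 6^6 = 46656; next = 46655
base 6: 46655 = 5·6^5 + 5·6^4 + 5·6^3 + 5·6^2 + 5·6 + 5; at 7: 5·7^5 + 5·7^4 + 5·7^3 + 5·7^2 + 5·7 + 5 = 98040; next = 98039
base 7: 98039 = 5·7^5 + 5·7^4 + 5·7^3 + 5·7^2 + 5·7 + 4; at 8: 5·8^5 + 5·8^4 + 5·8^3 + 5·8^2 + 5·8 + 4 = 187244; next = 187243
base 8: 187243 = 5·8^5 + 5·8^4 + 5·8^3 + 5·8^2 + 5·8 + 3; at 9: 5·9^5 + 5·9^4 + 5·9^3 + 5·9^2 + 5·9 + 3 = 332148; next = 332147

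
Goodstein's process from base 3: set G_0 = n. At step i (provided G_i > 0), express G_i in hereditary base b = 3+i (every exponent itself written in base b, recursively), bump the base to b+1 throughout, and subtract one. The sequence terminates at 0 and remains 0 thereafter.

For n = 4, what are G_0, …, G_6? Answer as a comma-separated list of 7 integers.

4, 4, 4, 3, 2, 1, 0

step 0: 4 = 3 + 1; sub 4 for 3: 4 + 1; = 5; G_1 = 5−1 = 4
step 1: 4 = 4; sub 5 for 4: 5; = 5; G_2 = 5−1 = 4
step 2: 4 = 4; sub 6 for 5: 4; = 4; G_3 = 4−1 = 3
step 3: 3 = 3; sub 7 for 6: 3; = 3; G_4 = 3−1 = 2
step 4: 2 = 2; sub 8 for 7: 2; = 2; G_5 = 2−1 = 1
step 5: 1 = 1; sub 9 for 8: 1; = 1; G_6 = 1−1 = 0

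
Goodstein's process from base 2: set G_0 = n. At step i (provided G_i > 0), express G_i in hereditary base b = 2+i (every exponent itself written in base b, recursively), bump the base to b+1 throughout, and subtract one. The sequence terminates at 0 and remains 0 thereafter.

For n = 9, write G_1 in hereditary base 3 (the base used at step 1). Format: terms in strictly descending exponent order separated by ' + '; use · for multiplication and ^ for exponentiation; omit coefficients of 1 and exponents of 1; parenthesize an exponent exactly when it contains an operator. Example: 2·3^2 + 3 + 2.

3^(3 + 1)

G_0 = 9. HB_2(9) = 2^(2 + 1) + 1. Bump = 82. G_1 = 81.
G_1 = 81. HB_3(81) = 3^(3 + 1). Bump = 1024. G_2 = 1023.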